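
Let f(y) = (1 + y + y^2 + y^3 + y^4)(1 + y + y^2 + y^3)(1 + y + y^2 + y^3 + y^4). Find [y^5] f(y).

(1 + y + y^2 + y^3 + y^4) has coefficients 1,1,1,1,1 for degrees 0…4.
(1 + y + y^2 + y^3) has coefficients 1,1,1,1,0,0 for degrees 0…5.
Finally multiplying by (1 + y + y^2 + y^3 + y^4), the product of all factors after the first has coefficients 1,2,3,4,4,3 for degrees 0…5.
[y^5] = 1·3 + 1·4 + 1·4 + 1·3 + 1·2 = 16.

16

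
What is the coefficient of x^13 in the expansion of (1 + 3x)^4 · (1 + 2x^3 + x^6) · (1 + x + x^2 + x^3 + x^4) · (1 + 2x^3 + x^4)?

(1 + 3x)^4 has coefficients 1,12,54,108,81 for degrees 0…4.
(1 + 2x^3 + x^6) has coefficients 1,0,0,2,0,0,1,0,0,0,0,0,0,0 for degrees 0…13.
Multiplying by (1 + x + x^2 + x^3 + x^4) gives running coefficients 1,1,1,3,3,2,3,3,1,1,1,0,0,0 for degrees 0…13.
Finally multiplying by (1 + 2x^3 + x^4), the product of all factors after the first has coefficients 1,1,1,5,6,5,10,12,8,9,10,5,3,3 for degrees 0…13.
[x^13] = 1·3 + 12·3 + 54·5 + 108·10 + 81·9 = 2118.

2118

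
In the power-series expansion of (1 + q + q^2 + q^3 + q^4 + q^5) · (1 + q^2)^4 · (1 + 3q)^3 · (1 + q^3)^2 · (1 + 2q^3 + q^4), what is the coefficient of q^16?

(1 + q + q^2 + q^3 + q^4 + q^5) has coefficients 1,1,1,1,1,1 for degrees 0…5.
(1 + q^2)^4 has coefficients 1,0,4,0,6,0,4,0,1,0,0,0,0,0,0,0,0 for degrees 0…16.
Multiplying by (1 + 3q)^3 gives running coefficients 1,9,31,63,114,162,166,198,109,117,27,27,0,0,0,0,0 for degrees 0…16.
Multiplying by (1 + q^3)^2 gives running coefficients 1,9,31,65,132,224,293,435,464,512,537,407,400,252,163,117,27 for degrees 0…16.
Finally multiplying by (1 + 2q^3 + q^4), the product of all factors after the first has coefficients 1,9,31,67,151,295,454,764,1044,1322,1700,1770,1888,1838,1514,1324,931 for degrees 0…16.
[q^16] = 1·931 + 1·1324 + 1·1514 + 1·1838 + 1·1888 + 1·1770 = 9265.

9265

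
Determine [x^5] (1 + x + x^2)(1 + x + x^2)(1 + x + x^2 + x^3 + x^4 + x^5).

(1 + x + x^2) has coefficients 1,1,1 for degrees 0…2.
(1 + x + x^2) has coefficients 1,1,1,0,0,0 for degrees 0…5.
Finally multiplying by (1 + x + x^2 + x^3 + x^4 + x^5), the product of all factors after the first has coefficients 1,2,3,3,3,3 for degrees 0…5.
[x^5] = 1·3 + 1·3 + 1·3 = 9.

9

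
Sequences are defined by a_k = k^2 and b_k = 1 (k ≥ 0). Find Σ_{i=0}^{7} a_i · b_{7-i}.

140

This is [x^7] in the product of the two ordinary generating functions.
Σ = 0·1 + 1·1 + 4·1 + 9·1 + 16·1 + 25·1 + 36·1 + 49·1 = 140.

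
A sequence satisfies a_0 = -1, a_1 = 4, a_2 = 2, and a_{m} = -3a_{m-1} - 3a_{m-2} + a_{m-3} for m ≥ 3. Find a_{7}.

-29

The ordinary generating function has denominator 1 + 3y + 3y^2 - y^3.
Iterating the recurrence: a_0,…,a_{7} = -1, 4, 2, -19, 55, -106, 134, -29.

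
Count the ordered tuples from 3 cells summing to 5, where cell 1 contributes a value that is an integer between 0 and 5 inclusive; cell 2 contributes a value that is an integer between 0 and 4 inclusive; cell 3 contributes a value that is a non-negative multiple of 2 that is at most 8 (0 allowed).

11

The generating function for the choices is (1 + t + t² + t³ + t⁴ + t⁵)·(1 + t + t² + t³ + t⁴)·(1 + t² + t⁴ + t⁶ + t⁸); the count is [t⁵].
(1 + t + t² + t³ + t⁴ + t⁵) has coefficients 1,1,1,1,1,1 for degrees 0…5.
(1 + t + t² + t³ + t⁴) has coefficients 1,1,1,1,1,0 for degrees 0…5.
Finally multiplying by (1 + t² + t⁴ + t⁶ + t⁸), the product of all factors after the first has coefficients 1,1,2,2,3,2 for degrees 0…5.
[t⁵] = 1·2 + 1·3 + 1·2 + 1·2 + 1·1 + 1·1 = 11.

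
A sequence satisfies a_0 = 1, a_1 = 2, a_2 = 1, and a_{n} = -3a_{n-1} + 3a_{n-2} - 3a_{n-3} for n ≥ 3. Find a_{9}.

The ordinary generating function has denominator 1 + 3t - 3t^2 + 3t^3.
Iterating the recurrence: a_0,…,a_{9} = 1, 2, 1, 0, -3, 6, -27, 108, -423, 1674.

1674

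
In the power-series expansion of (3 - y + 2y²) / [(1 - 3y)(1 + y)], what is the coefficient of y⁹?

The denominator gives the recurrence a_n = 2a_(n−1) + 3a_(n−2) for n ≥ 3; the numerator fixes a_0 = 3, a_1 = 5, a_2 = 21.
Iterating: 3, 5, 21, 57, 177, 525, 1581, 4737, 14217, 42645, so a_9 = 42645.

42645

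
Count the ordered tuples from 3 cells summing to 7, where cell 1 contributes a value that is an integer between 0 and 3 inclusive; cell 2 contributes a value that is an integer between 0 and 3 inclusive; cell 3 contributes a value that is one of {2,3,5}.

8

The generating function for the choices is (1 + y + y² + y³)·(1 + y + y² + y³)·(y² + y³ + y⁵); the count is [y⁷].
(1 + y + y² + y³) has coefficients 1,1,1,1 for degrees 0…3.
(1 + y + y² + y³) has coefficients 1,1,1,1,0,0,0,0 for degrees 0…7.
Finally multiplying by (y² + y³ + y⁵), the product of all factors after the first has coefficients 0,0,1,2,2,3,2,1 for degrees 0…7.
[y⁷] = 1·1 + 1·2 + 1·3 + 1·2 = 8.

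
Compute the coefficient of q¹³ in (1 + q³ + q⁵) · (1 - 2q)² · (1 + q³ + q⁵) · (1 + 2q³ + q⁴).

(1 + q³ + q⁵) has coefficients 1,0,0,1,0,1 for degrees 0…5.
(1 - 2q)² has coefficients 1,-4,4,0,0,0,0,0,0,0,0,0,0,0 for degrees 0…13.
Multiplying by (1 + q³ + q⁵) gives running coefficients 1,-4,4,1,-4,5,-4,4,0,0,0,0,0,0 for degrees 0…13.
Finally multiplying by (1 + 2q³ + q⁴), the product of all factors after the first has coefficients 1,-4,4,3,-11,9,2,-3,6,-3,4,4,0,0 for degrees 0…13.
[q¹³] = 1·0 + 1·4 + 1·6 = 10.

10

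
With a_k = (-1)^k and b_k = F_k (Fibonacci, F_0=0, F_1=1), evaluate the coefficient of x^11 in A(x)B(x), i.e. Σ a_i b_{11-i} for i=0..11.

Write out a_i and b_{11-i} for i = 0,…,11 and sum the products.
Σ = 1·89 − 1·55 + 1·34 − 1·21 + 1·13 − 1·8 + 1·5 − 1·3 + 1·2 − 1·1 + 1·1 − 1·0 = 56.

56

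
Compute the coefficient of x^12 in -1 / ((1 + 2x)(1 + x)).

-8191

The denominator gives the recurrence a_n = −3a_(n−1) − 2a_(n−2) for n ≥ 2; the numerator fixes a_0 = -1, a_1 = 3.
Iterating: -1, 3, -7, 15, -31, 63, -127, 255, -511, 1023, -2047, 4095, -8191, so a_12 = -8191.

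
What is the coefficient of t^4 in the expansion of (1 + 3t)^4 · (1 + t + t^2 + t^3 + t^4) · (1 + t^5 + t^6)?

256

(1 + 3t)^4 has coefficients 1,12,54,108,81 for degrees 0…4.
(1 + t + t^2 + t^3 + t^4) has coefficients 1,1,1,1,1 for degrees 0…4.
Finally multiplying by (1 + t^5 + t^6), the product of all factors after the first has coefficients 1,1,1,1,1 for degrees 0…4.
[t^4] = 1·1 + 12·1 + 54·1 + 108·1 + 81·1 = 256.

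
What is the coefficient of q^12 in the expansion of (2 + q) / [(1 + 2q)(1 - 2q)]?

Partial fractions give a closed form: a_n = (3/4)·(-2)^n + (5/4)·2^n.
At n = 12: a_12 = 8192.

8192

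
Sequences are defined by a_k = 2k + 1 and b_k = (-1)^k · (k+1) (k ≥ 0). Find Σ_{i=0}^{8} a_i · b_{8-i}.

The convolution is the t^8 coefficient of A(t)B(t).
Σ = 1·9 + 3·(-8) + 5·7 + 7·(-6) + 9·5 + 11·(-4) + 13·3 + 15·(-2) + 17·1 = 5.

5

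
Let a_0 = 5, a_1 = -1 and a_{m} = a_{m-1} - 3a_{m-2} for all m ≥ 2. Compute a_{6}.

-31

The ordinary generating function has denominator 1 - y + 3y^2.
Iterating the recurrence: a_0,…,a_{6} = 5, -1, -16, -13, 35, 74, -31.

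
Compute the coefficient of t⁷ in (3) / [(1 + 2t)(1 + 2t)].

-3072

The denominator gives the recurrence a_n = −4a_(n−1) − 4a_(n−2) for n ≥ 2; the numerator fixes a_0 = 3, a_1 = -12.
Iterating: 3, -12, 36, -96, 240, -576, 1344, -3072, so a_7 = -3072.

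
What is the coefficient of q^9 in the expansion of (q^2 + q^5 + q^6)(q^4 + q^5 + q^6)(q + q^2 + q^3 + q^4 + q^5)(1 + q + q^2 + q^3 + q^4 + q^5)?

(q^2 + q^5 + q^6) has coefficients 0,0,1,0,0,1,1 for degrees 0…6.
(q^4 + q^5 + q^6) has coefficients 0,0,0,0,1,1,1,0,0,0 for degrees 0…9.
Multiplying by (q + q^2 + q^3 + q^4 + q^5) gives running coefficients 0,0,0,0,0,1,2,3,3,3 for degrees 0…9.
Finally multiplying by (1 + q + q^2 + q^3 + q^4 + q^5), the product of all factors after the first has coefficients 0,0,0,0,0,1,3,6,9,12 for degrees 0…9.
[q^9] = 1·6 + 1·0 + 1·0 = 6.

6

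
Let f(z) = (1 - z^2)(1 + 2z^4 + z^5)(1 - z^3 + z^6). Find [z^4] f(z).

2

(1 - z^2) has coefficients 1,0,-1 for degrees 0…2.
(1 + 2z^4 + z^5) has coefficients 1,0,0,0,2 for degrees 0…4.
Finally multiplying by (1 - z^3 + z^6), the product of all factors after the first has coefficients 1,0,0,-1,2 for degrees 0…4.
[z^4] = 1·2 − 1·0 = 2.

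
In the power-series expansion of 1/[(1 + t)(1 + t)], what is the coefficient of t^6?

7

The denominator gives the recurrence a_n = −2a_(n−1) − a_(n−2) for n ≥ 2; the numerator fixes a_0 = 1, a_1 = -2.
Iterating: 1, -2, 3, -4, 5, -6, 7, so a_6 = 7.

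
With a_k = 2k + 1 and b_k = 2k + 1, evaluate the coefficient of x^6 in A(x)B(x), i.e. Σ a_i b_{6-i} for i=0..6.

The convolution is the x^6 coefficient of A(x)B(x).
Σ = 1·13 + 3·11 + 5·9 + 7·7 + 9·5 + 11·3 + 13·1 = 231.

231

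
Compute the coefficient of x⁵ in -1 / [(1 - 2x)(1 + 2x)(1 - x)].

-21

The denominator gives the recurrence a_n = a_(n−1) + 4a_(n−2) − 4a_(n−3) for n ≥ 3; the numerator fixes a_0 = -1, a_1 = -1, a_2 = -5.
Iterating: -1, -1, -5, -5, -21, -21, so a_5 = -21.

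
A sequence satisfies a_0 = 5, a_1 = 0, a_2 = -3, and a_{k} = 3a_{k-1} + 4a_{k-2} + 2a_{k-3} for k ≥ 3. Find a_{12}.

-572273

The ordinary generating function has denominator 1 - 3z - 4z^2 - 2z^3.
Iterating the recurrence: a_0,…,a_{12} = 5, 0, -3, 1, -9, -29, -121, -497, -2033, -8329, -34113, -139721, -572273.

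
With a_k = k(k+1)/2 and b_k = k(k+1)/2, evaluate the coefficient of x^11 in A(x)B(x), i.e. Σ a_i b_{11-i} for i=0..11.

2002

The convolution is the x^11 coefficient of A(x)B(x).
Σ = 0·66 + 1·55 + 3·45 + 6·36 + 10·28 + 15·21 + 21·15 + 28·10 + 36·6 + 45·3 + 55·1 + 66·0 = 2002.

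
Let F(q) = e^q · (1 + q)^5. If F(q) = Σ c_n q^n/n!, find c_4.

The EGF product rule gives c_4 = Σ_{k_1+k_2=4} C(4; k_1,k_2) · ∏ g_i(k_i), where e^q gives (1)^k; (1+q)^5 gives the falling factorial (5)_k.
g_1(k) for k = 0…4: 1, 1, 1, 1, 1.
g_2(k) for k = 0…4: 1, 5, 20, 60, 120.
c_4 = Σ_k C(4,k)·g_1(k)·g_2(4−k) = 1·1·120 + 4·1·60 + 6·1·20 + 4·1·5 + 1·1·1 = 120 + 240 + 120 + 20 + 1 = 501.

501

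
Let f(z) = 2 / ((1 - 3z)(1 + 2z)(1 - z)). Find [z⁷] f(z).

3868

The denominator gives the recurrence a_n = 2a_(n−1) + 5a_(n−2) − 6a_(n−3) for n ≥ 3; the numerator fixes a_0 = 2, a_1 = 4, a_2 = 18.
Iterating: 2, 4, 18, 44, 154, 420, 1346, 3868, so a_7 = 3868.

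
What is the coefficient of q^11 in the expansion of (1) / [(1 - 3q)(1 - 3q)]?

The denominator gives the recurrence a_n = 6a_(n−1) − 9a_(n−2) for n ≥ 2; the numerator fixes a_0 = 1, a_1 = 6.
Iterating: 1, 6, 27, 108, 405, 1458, 5103, 17496, 59049, 196830, 649539, 2125764, so a_11 = 2125764.

2125764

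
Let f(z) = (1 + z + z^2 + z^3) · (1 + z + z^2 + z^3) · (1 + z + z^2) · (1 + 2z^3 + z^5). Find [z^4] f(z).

(1 + z + z^2 + z^3) has coefficients 1,1,1,1 for degrees 0…3.
(1 + z + z^2 + z^3) has coefficients 1,1,1,1,0 for degrees 0…4.
Multiplying by (1 + z + z^2) gives running coefficients 1,2,3,3,2 for degrees 0…4.
Finally multiplying by (1 + 2z^3 + z^5), the product of all factors after the first has coefficients 1,2,3,5,6 for degrees 0…4.
[z^4] = 1·6 + 1·5 + 1·3 + 1·2 = 16.

16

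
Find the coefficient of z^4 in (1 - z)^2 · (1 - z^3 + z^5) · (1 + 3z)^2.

5

(1 - z)^2 has coefficients 1,-2,1 for degrees 0…2.
(1 - z^3 + z^5) has coefficients 1,0,0,-1,0 for degrees 0…4.
Finally multiplying by (1 + 3z)^2, the product of all factors after the first has coefficients 1,6,9,-1,-6 for degrees 0…4.
[z^4] = 1·(-6) − 2·(-1) + 1·9 = 5.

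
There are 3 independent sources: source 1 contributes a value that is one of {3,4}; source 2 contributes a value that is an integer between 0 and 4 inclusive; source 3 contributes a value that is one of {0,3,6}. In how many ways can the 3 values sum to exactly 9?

The generating function for the choices is (x^3 + x^4)·(1 + x + x^2 + x^3 + x^4)·(1 + x^3 + x^6); the count is [x^9].
(x^3 + x^4) has coefficients 0,0,0,1,1 for degrees 0…4.
(1 + x + x^2 + x^3 + x^4) has coefficients 1,1,1,1,1,0,0,0,0,0 for degrees 0…9.
Finally multiplying by (1 + x^3 + x^6), the product of all factors after the first has coefficients 1,1,1,2,2,1,2,2,1,1 for degrees 0…9.
[x^9] = 1·2 + 1·1 = 3.

3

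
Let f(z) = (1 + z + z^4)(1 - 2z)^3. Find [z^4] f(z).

(1 + z + z^4) has coefficients 1,1,0,0,1 for degrees 0…4.
(1 - 2z)^3 has coefficients 1,-6,12,-8,0 for degrees 0…4.
[z^4] = 1·0 + 1·(-8) + 1·1 = -7.

-7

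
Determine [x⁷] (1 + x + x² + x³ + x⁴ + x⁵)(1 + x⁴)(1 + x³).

3

(1 + x + x² + x³ + x⁴ + x⁵) has coefficients 1,1,1,1,1,1 for degrees 0…5.
(1 + x⁴) has coefficients 1,0,0,0,1,0,0,0 for degrees 0…7.
Finally multiplying by (1 + x³), the product of all factors after the first has coefficients 1,0,0,1,1,0,0,1 for degrees 0…7.
[x⁷] = 1·1 + 1·0 + 1·0 + 1·1 + 1·1 + 1·0 = 3.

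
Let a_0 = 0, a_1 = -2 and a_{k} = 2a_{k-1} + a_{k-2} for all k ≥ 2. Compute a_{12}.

The ordinary generating function has denominator 1 - 2y - y^2.
Iterating the recurrence: a_0,…,a_{12} = 0, -2, -4, -10, -24, -58, -140, -338, -816, -1970, -4756, -11482, -27720.

-27720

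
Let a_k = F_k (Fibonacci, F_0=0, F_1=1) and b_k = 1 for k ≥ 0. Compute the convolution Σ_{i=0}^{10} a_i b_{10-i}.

Write out a_i and b_{10-i} for i = 0,…,10 and sum the products.
Σ = 0·1 + 1·1 + 1·1 + 2·1 + 3·1 + 5·1 + 8·1 + 13·1 + 21·1 + 34·1 + 55·1 = 143.

143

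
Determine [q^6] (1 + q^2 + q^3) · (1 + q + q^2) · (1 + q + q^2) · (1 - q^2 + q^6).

-2

(1 + q^2 + q^3) has coefficients 1,0,1,1 for degrees 0…3.
(1 + q + q^2) has coefficients 1,1,1,0,0,0,0 for degrees 0…6.
Multiplying by (1 + q + q^2) gives running coefficients 1,2,3,2,1,0,0 for degrees 0…6.
Finally multiplying by (1 - q^2 + q^6), the product of all factors after the first has coefficients 1,2,2,0,-2,-2,0 for degrees 0…6.
[q^6] = 1·0 + 1·(-2) + 1·0 = -2.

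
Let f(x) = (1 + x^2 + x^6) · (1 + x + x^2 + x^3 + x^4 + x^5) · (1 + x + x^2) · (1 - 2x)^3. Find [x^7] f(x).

-6

(1 + x^2 + x^6) has coefficients 1,0,1,0,0,0,1 for degrees 0…6.
(1 + x + x^2 + x^3 + x^4 + x^5) has coefficients 1,1,1,1,1,1,0,0 for degrees 0…7.
Multiplying by (1 + x + x^2) gives running coefficients 1,2,3,3,3,3,2,1 for degrees 0…7.
Finally multiplying by (1 - 2x)^3, the product of all factors after the first has coefficients 1,-4,3,1,5,-3,-4,1 for degrees 0…7.
[x^7] = 1·1 + 1·(-3) + 1·(-4) = -6.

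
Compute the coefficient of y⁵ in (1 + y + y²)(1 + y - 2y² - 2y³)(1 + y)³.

(1 + y + y²) has coefficients 1,1,1 for degrees 0…2.
(1 + y - 2y² - 2y³) has coefficients 1,1,-2,-2,0,0 for degrees 0…5.
Finally multiplying by (1 + y)³, the product of all factors after the first has coefficients 1,4,4,-4,-11,-8 for degrees 0…5.
[y⁵] = 1·(-8) + 1·(-11) + 1·(-4) = -23.

-23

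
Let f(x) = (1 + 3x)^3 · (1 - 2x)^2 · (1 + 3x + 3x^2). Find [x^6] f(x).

324

(1 + 3x)^3 has coefficients 1,9,27,27 for degrees 0…3.
(1 - 2x)^2 has coefficients 1,-4,4,0,0,0,0 for degrees 0…6.
Finally multiplying by (1 + 3x + 3x^2), the product of all factors after the first has coefficients 1,-1,-5,0,12,0,0 for degrees 0…6.
[x^6] = 1·0 + 9·0 + 27·12 + 27·0 = 324.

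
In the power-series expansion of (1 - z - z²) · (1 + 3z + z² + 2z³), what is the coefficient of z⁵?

(1 - z - z²) has coefficients 1,-1,-1 for degrees 0…2.
(1 + 3z + z² + 2z³) has coefficients 1,3,1,2,0,0 for degrees 0…5.
[z⁵] = 1·0 − 1·0 − 1·2 = -2.

-2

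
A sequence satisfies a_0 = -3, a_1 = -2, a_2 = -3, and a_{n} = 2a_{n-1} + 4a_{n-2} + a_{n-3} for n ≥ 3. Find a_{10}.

The ordinary generating function has denominator 1 - 2q - 4q^2 - q^3.
Iterating the recurrence: a_0,…,a_{10} = -3, -2, -3, -17, -48, -167, -543, -1802, -5943, -19637, -64848.

-64848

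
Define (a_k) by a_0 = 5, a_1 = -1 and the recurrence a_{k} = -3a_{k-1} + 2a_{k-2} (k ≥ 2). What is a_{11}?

The ordinary generating function has denominator 1 + 3q - 2q^2.
Iterating the recurrence: a_0,…,a_{11} = 5, -1, 13, -41, 149, -529, 1885, -6713, 23909, -85153, 303277, -1080137.

-1080137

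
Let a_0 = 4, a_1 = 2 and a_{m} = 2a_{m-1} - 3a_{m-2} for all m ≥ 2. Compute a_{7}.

The ordinary generating function has denominator 1 - 2z + 3z^2.
Iterating the recurrence: a_0,…,a_{7} = 4, 2, -8, -22, -20, 26, 112, 146.

146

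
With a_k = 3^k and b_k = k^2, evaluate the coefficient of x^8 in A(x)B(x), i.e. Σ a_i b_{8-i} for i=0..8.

9796

The convolution is the x^8 coefficient of A(x)B(x).
Σ = 1·64 + 3·49 + 9·36 + 27·25 + 81·16 + 243·9 + 729·4 + 2187·1 + 6561·0 = 9796.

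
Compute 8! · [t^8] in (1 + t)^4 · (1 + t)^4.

The EGF product rule gives c_8 = Σ_{k_1+k_2=8} C(8; k_1,k_2) · ∏ g_i(k_i), where (1+t)^4 gives the falling factorial (4)_k; (1+t)^4 gives the falling factorial (4)_k.
g_1(k) for k = 0…8: 1, 4, 12, 24, 24, 0, 0, 0, 0.
g_2(k) for k = 0…8: 1, 4, 12, 24, 24, 0, 0, 0, 0.
c_8 = Σ_k C(8,k)·g_1(k)·g_2(8−k) = 70·24·24 = 40320.

40320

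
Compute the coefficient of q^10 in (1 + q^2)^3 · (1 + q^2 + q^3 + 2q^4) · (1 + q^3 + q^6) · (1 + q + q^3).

36

(1 + q^2)^3 has coefficients 1,0,3,0,3,0,1 for degrees 0…6.
(1 + q^2 + q^3 + 2q^4) has coefficients 1,0,1,1,2,0,0,0,0,0,0 for degrees 0…10.
Multiplying by (1 + q^3 + q^6) gives running coefficients 1,0,1,2,2,1,2,2,1,1,2 for degrees 0…10.
Finally multiplying by (1 + q + q^3), the product of all factors after the first has coefficients 1,1,1,4,4,4,5,6,4,4,5 for degrees 0…10.
[q^10] = 1·5 + 3·4 + 3·5 + 1·4 = 36.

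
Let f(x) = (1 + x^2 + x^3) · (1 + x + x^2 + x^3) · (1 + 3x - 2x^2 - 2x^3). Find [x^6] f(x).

-3

(1 + x^2 + x^3) has coefficients 1,0,1,1 for degrees 0…3.
(1 + x + x^2 + x^3) has coefficients 1,1,1,1,0,0,0 for degrees 0…6.
Finally multiplying by (1 + 3x - 2x^2 - 2x^3), the product of all factors after the first has coefficients 1,4,2,0,-1,-4,-2 for degrees 0…6.
[x^6] = 1·(-2) + 1·(-1) + 1·0 = -3.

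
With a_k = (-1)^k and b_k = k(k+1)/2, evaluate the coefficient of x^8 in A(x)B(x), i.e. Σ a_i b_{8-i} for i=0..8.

Write out a_i and b_{8-i} for i = 0,…,8 and sum the products.
Σ = 1·36 − 1·28 + 1·21 − 1·15 + 1·10 − 1·6 + 1·3 − 1·1 + 1·0 = 20.

20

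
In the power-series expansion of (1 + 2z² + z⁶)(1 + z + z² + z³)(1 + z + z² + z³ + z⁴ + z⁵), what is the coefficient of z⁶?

12

(1 + 2z² + z⁶) has coefficients 1,0,2,0,0,0,1 for degrees 0…6.
(1 + z + z² + z³) has coefficients 1,1,1,1,0,0,0 for degrees 0…6.
Finally multiplying by (1 + z + z² + z³ + z⁴ + z⁵), the product of all factors after the first has coefficients 1,2,3,4,4,4,3 for degrees 0…6.
[z⁶] = 1·3 + 2·4 + 1·1 = 12.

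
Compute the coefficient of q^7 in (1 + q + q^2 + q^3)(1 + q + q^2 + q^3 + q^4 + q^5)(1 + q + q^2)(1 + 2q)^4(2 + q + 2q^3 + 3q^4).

(1 + q + q^2 + q^3) has coefficients 1,1,1,1 for degrees 0…3.
(1 + q + q^2 + q^3 + q^4 + q^5) has coefficients 1,1,1,1,1,1,0,0 for degrees 0…7.
Multiplying by (1 + q + q^2) gives running coefficients 1,2,3,3,3,3,2,1 for degrees 0…7.
Multiplying by (1 + 2q)^4 gives running coefficients 1,10,43,107,179,227,242,233 for degrees 0…7.
Finally multiplying by (2 + q + 2q^3 + 3q^4), the product of all factors after the first has coefficients 2,21,96,259,488,749,1054,1387 for degrees 0…7.
[q^7] = 1·1387 + 1·1054 + 1·749 + 1·488 = 3678.

3678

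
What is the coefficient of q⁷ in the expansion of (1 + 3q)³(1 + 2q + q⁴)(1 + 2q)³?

(1 + 3q)³ has coefficients 1,9,27,27 for degrees 0…3.
(1 + 2q + q⁴) has coefficients 1,2,0,0,1,0,0,0 for degrees 0…7.
Finally multiplying by (1 + 2q)³, the product of all factors after the first has coefficients 1,8,24,32,17,6,12,8 for degrees 0…7.
[q⁷] = 1·8 + 9·12 + 27·6 + 27·17 = 737.

737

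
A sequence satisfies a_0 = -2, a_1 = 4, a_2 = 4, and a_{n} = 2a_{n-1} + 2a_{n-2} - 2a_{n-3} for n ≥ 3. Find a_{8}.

The ordinary generating function has denominator 1 - 2q - 2q^2 + 2q^3.
Iterating the recurrence: a_0,…,a_{8} = -2, 4, 4, 20, 40, 112, 264, 672, 1648.

1648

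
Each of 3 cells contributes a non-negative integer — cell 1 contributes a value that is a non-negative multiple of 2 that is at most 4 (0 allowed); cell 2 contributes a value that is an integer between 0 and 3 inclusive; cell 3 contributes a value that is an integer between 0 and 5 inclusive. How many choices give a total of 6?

10

The generating function for the choices is (1 + y^2 + y^4)·(1 + y + y^2 + y^3)·(1 + y + y^2 + y^3 + y^4 + y^5); the count is [y^6].
(1 + y^2 + y^4) has coefficients 1,0,1,0,1 for degrees 0…4.
(1 + y + y^2 + y^3) has coefficients 1,1,1,1,0,0,0 for degrees 0…6.
Finally multiplying by (1 + y + y^2 + y^3 + y^4 + y^5), the product of all factors after the first has coefficients 1,2,3,4,4,4,3 for degrees 0…6.
[y^6] = 1·3 + 1·4 + 1·3 = 10.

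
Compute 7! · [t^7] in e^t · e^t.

128

The EGF product rule gives c_7 = Σ_{k_1+k_2=7} C(7; k_1,k_2) · ∏ g_i(k_i), where e^t gives (1)^k; e^t gives (1)^k.
g_1(k) for k = 0…7: 1, 1, 1, 1, 1, 1, 1, 1.
g_2(k) for k = 0…7: 1, 1, 1, 1, 1, 1, 1, 1.
c_7 = Σ_k C(7,k)·g_1(k)·g_2(7−k) = 1·1·1 + 7·1·1 + 21·1·1 + 35·1·1 + 35·1·1 + 21·1·1 + 7·1·1 + 1·1·1 = 1 + 7 + 21 + 35 + 35 + 21 + 7 + 1 = 128.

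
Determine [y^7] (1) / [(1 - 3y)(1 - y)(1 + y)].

2460

Partial fractions give a closed form: a_n = (9/8)·3^n + (-1/4)·1^n + (1/8)·(-1)^n.
At n = 7: a_7 = 2460.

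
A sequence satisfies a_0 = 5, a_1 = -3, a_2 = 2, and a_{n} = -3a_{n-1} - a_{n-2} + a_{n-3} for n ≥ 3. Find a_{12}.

The ordinary generating function has denominator 1 + 3x + x^2 - x^3.
Iterating the recurrence: a_0,…,a_{12} = 5, -3, 2, 2, -11, 33, -86, 214, -523, 1269, -3070, 7418, -17915.

-17915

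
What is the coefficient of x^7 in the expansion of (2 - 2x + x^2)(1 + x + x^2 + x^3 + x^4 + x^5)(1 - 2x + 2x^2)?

5

(2 - 2x + x^2) has coefficients 2,-2,1 for degrees 0…2.
(1 + x + x^2 + x^3 + x^4 + x^5) has coefficients 1,1,1,1,1,1,0,0 for degrees 0…7.
Finally multiplying by (1 - 2x + 2x^2), the product of all factors after the first has coefficients 1,-1,1,1,1,1,0,2 for degrees 0…7.
[x^7] = 2·2 − 2·0 + 1·1 = 5.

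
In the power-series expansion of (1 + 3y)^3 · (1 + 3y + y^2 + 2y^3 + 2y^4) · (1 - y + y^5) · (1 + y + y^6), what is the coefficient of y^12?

(1 + 3y)^3 has coefficients 1,9,27,27 for degrees 0…3.
(1 + 3y + y^2 + 2y^3 + 2y^4) has coefficients 1,3,1,2,2,0,0,0,0,0,0,0,0 for degrees 0…12.
Multiplying by (1 - y + y^5) gives running coefficients 1,2,-2,1,0,-1,3,1,2,2,0,0,0 for degrees 0…12.
Finally multiplying by (1 + y + y^6), the product of all factors after the first has coefficients 1,3,0,-1,1,-1,3,6,1,5,2,-1,3 for degrees 0…12.
[y^12] = 1·3 + 9·(-1) + 27·2 + 27·5 = 183.

183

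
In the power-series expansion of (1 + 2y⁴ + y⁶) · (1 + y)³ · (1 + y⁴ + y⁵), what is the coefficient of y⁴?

(1 + 2y⁴ + y⁶) has coefficients 1,0,0,0,2 for degrees 0…4.
(1 + y)³ has coefficients 1,3,3,1,0 for degrees 0…4.
Finally multiplying by (1 + y⁴ + y⁵), the product of all factors after the first has coefficients 1,3,3,1,1 for degrees 0…4.
[y⁴] = 1·1 + 2·1 = 3.

3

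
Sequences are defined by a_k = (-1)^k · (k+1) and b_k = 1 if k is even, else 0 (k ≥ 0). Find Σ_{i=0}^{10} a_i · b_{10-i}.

36

This is [x^10] in the product of the two ordinary generating functions.
Σ = 1·1 − 2·0 + 3·1 − 4·0 + 5·1 − 6·0 + 7·1 − 8·0 + 9·1 − 10·0 + 11·1 = 36.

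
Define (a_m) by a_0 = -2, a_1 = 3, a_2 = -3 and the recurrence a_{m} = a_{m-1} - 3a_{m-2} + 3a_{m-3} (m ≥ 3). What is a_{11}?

The ordinary generating function has denominator 1 - t + 3t^2 - 3t^3.
Iterating the recurrence: a_0,…,a_{11} = -2, 3, -3, -18, 0, 45, -9, -144, 18, 423, -63, -1278.

-1278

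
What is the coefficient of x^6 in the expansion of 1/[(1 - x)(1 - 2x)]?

127

The denominator gives the recurrence a_n = 3a_(n−1) − 2a_(n−2) for n ≥ 2; the numerator fixes a_0 = 1, a_1 = 3.
Iterating: 1, 3, 7, 15, 31, 63, 127, so a_6 = 127.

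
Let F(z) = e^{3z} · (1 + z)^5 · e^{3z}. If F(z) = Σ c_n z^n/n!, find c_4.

11496

The EGF product rule gives c_4 = Σ_{k_1+k_2+k_3=4} C(4; k_1,k_2,k_3) · ∏ g_i(k_i), where e^{3z} gives (3)^k; (1+z)^5 gives the falling factorial (5)_k; e^{3z} gives (3)^k.
g_1(k) for k = 0…4: 1, 3, 9, 27, 81.
g_2(k) for k = 0…4: 1, 5, 20, 60, 120.
g_3(k) for k = 0…4: 1, 3, 9, 27, 81.
First combine the last two factors: h(k) = Σ_j C(k,j)·g_2(j)·g_3(k−j) for k = 0…4: 1, 8, 59, 402, 2541.
c_4 = Σ_k C(4,k)·g_1(k)·h(4−k) = 1·1·2541 + 4·3·402 + 6·9·59 + 4·27·8 + 1·81·1 = 2541 + 4824 + 3186 + 864 + 81 = 11496.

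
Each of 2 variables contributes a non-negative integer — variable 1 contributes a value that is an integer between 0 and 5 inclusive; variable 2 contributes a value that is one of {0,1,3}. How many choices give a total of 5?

The generating function for the choices is (1 + x + x^2 + x^3 + x^4 + x^5)·(1 + x + x^3); the count is [x^5].
(1 + x + x^2 + x^3 + x^4 + x^5) has coefficients 1,1,1,1,1,1 for degrees 0…5.
(1 + x + x^3) has coefficients 1,1,0,1,0,0 for degrees 0…5.
[x^5] = 1·0 + 1·0 + 1·1 + 1·0 + 1·1 + 1·1 = 3.

3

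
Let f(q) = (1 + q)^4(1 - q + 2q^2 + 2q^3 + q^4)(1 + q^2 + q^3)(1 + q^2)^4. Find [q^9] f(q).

471

(1 + q)^4 has coefficients 1,4,6,4,1 for degrees 0…4.
(1 - q + 2q^2 + 2q^3 + q^4) has coefficients 1,-1,2,2,1,0,0,0,0,0 for degrees 0…9.
Multiplying by (1 + q^2 + q^3) gives running coefficients 1,-1,3,2,2,4,3,1,0,0 for degrees 0…9.
Finally multiplying by (1 + q^2)^4, the product of all factors after the first has coefficients 1,-1,7,-2,20,6,33,25,37,35 for degrees 0…9.
[q^9] = 1·35 + 4·37 + 6·25 + 4·33 + 1·6 = 471.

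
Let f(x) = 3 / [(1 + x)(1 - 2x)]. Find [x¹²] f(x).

The denominator gives the recurrence a_n = a_(n−1) + 2a_(n−2) for n ≥ 2; the numerator fixes a_0 = 3, a_1 = 3.
Iterating: 3, 3, 9, 15, 33, 63, 129, 255, 513, 1023, 2049, 4095, 8193, so a_12 = 8193.

8193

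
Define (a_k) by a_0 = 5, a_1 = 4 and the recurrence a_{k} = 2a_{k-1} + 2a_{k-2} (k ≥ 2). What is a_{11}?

The ordinary generating function has denominator 1 - 2y - 2y^2.
Iterating the recurrence: a_0,…,a_{11} = 5, 4, 18, 44, 124, 336, 920, 2512, 6864, 18752, 51232, 139968.

139968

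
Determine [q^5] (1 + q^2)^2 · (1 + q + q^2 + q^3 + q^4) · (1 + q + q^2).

10

(1 + q^2)^2 has coefficients 1,0,2,0,1 for degrees 0…4.
(1 + q + q^2 + q^3 + q^4) has coefficients 1,1,1,1,1,0 for degrees 0…5.
Finally multiplying by (1 + q + q^2), the product of all factors after the first has coefficients 1,2,3,3,3,2 for degrees 0…5.
[q^5] = 1·2 + 2·3 + 1·2 = 10.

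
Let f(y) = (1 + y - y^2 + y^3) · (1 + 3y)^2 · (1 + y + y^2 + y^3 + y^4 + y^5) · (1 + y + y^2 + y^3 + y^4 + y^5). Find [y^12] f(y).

(1 + y - y^2 + y^3) has coefficients 1,1,-1,1 for degrees 0…3.
(1 + 3y)^2 has coefficients 1,6,9,0,0,0,0,0,0,0,0,0,0 for degrees 0…12.
Multiplying by (1 + y + y^2 + y^3 + y^4 + y^5) gives running coefficients 1,7,16,16,16,16,15,9,0,0,0,0,0 for degrees 0…12.
Finally multiplying by (1 + y + y^2 + y^3 + y^4 + y^5), the product of all factors after the first has coefficients 1,8,24,40,56,72,86,88,72,56,40,24,9 for degrees 0…12.
[y^12] = 1·9 + 1·24 − 1·40 + 1·56 = 49.

49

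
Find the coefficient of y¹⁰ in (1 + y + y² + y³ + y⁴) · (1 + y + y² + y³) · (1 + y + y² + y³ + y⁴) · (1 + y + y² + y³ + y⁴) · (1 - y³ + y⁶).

13

(1 + y + y² + y³ + y⁴) has coefficients 1,1,1,1,1 for degrees 0…4.
(1 + y + y² + y³) has coefficients 1,1,1,1,0,0,0,0,0,0,0 for degrees 0…10.
Multiplying by (1 + y + y² + y³ + y⁴) gives running coefficients 1,2,3,4,4,3,2,1,0,0,0 for degrees 0…10.
Multiplying by (1 + y + y² + y³ + y⁴) gives running coefficients 1,3,6,10,14,16,16,14,10,6,3 for degrees 0…10.
Finally multiplying by (1 - y³ + y⁶), the product of all factors after the first has coefficients 1,3,6,9,11,10,7,3,0,0,3 for degrees 0…10.
[y¹⁰] = 1·3 + 1·0 + 1·0 + 1·3 + 1·7 = 13.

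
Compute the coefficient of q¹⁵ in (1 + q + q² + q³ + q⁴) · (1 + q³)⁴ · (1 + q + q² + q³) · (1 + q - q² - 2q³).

-55

(1 + q + q² + q³ + q⁴) has coefficients 1,1,1,1,1 for degrees 0…4.
(1 + q³)⁴ has coefficients 1,0,0,4,0,0,6,0,0,4,0,0,1,0,0,0 for degrees 0…15.
Multiplying by (1 + q + q² + q³) gives running coefficients 1,1,1,5,4,4,10,6,6,10,4,4,5,1,1,1 for degrees 0…15.
Finally multiplying by (1 + q - q² - 2q³), the product of all factors after the first has coefficients 1,2,1,3,6,1,0,4,-6,-10,-4,-14,-15,-6,-11,-9 for degrees 0…15.
[q¹⁵] = 1·(-9) + 1·(-11) + 1·(-6) + 1·(-15) + 1·(-14) = -55.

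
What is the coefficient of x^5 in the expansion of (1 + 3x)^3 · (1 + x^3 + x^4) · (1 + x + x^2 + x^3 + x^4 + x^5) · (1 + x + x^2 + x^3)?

288

(1 + 3x)^3 has coefficients 1,9,27,27 for degrees 0…3.
(1 + x^3 + x^4) has coefficients 1,0,0,1,1,0 for degrees 0…5.
Multiplying by (1 + x + x^2 + x^3 + x^4 + x^5) gives running coefficients 1,1,1,2,3,3 for degrees 0…5.
Finally multiplying by (1 + x + x^2 + x^3), the product of all factors after the first has coefficients 1,2,3,5,7,9 for degrees 0…5.
[x^5] = 1·9 + 9·7 + 27·5 + 27·3 = 288.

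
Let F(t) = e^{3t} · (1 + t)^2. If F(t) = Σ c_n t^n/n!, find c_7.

The EGF product rule gives c_7 = Σ_{k_1+k_2=7} C(7; k_1,k_2) · ∏ g_i(k_i), where e^{3t} gives (3)^k; (1+t)^2 gives the falling factorial (2)_k.
g_1(k) for k = 0…7: 1, 3, 9, 27, 81, 243, 729, 2187.
g_2(k) for k = 0…7: 1, 2, 2, 0, 0, 0, 0, 0.
c_7 = Σ_k C(7,k)·g_1(k)·g_2(7−k) = 21·243·2 + 7·729·2 + 1·2187·1 = 10206 + 10206 + 2187 = 22599.

22599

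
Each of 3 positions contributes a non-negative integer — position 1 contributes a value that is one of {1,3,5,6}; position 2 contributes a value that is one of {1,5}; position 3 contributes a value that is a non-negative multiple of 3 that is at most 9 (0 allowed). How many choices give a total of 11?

The generating function for the choices is (x + x^3 + x^5 + x^6)·(x + x^5)·(1 + x^3 + x^6 + x^9); the count is [x^11].
(x + x^3 + x^5 + x^6) has coefficients 0,1,0,1,0,1,1 for degrees 0…6.
(x + x^5) has coefficients 0,1,0,0,0,1,0,0,0,0,0,0 for degrees 0…11.
Finally multiplying by (1 + x^3 + x^6 + x^9), the product of all factors after the first has coefficients 0,1,0,0,1,1,0,1,1,0,1,1 for degrees 0…11.
[x^11] = 1·1 + 1·1 + 1·0 + 1·1 = 3.

3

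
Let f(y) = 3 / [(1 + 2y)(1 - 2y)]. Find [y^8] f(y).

Partial fractions give a closed form: a_n = (3/2)·(-2)^n + (3/2)·2^n.
At n = 8: a_8 = 768.

768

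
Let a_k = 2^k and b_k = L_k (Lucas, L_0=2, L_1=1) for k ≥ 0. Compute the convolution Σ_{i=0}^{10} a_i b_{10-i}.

Write out a_i and b_{10-i} for i = 0,…,10 and sum the products.
Σ = 1·123 + 2·76 + 4·47 + 8·29 + 16·18 + 32·11 + 64·7 + 128·4 + 256·3 + 512·1 + 1024·2 = 5623.

5623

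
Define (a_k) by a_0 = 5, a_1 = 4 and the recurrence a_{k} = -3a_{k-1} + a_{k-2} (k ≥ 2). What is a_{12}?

The ordinary generating function has denominator 1 + 3t - t^2.
Iterating the recurrence: a_0,…,a_{12} = 5, 4, -7, 25, -82, 271, -895, 2956, -9763, 32245, -106498, 351739, -1161715.

-1161715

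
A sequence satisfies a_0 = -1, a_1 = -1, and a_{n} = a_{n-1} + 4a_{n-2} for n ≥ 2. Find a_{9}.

-2929

The ordinary generating function has denominator 1 - y - 4y^2.
Iterating the recurrence: a_0,…,a_{9} = -1, -1, -5, -9, -29, -65, -181, -441, -1165, -2929.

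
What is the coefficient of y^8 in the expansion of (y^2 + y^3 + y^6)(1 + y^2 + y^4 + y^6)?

2

(y^2 + y^3 + y^6) has coefficients 0,0,1,1,0,0,1 for degrees 0…6.
(1 + y^2 + y^4 + y^6) has coefficients 1,0,1,0,1,0,1,0,0 for degrees 0…8.
[y^8] = 1·1 + 1·0 + 1·1 = 2.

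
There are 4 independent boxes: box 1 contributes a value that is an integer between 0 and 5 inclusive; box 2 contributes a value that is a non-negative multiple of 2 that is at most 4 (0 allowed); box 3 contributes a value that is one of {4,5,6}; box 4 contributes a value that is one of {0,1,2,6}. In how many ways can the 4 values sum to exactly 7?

The generating function for the choices is (1 + z + z² + z³ + z⁴ + z⁵)·(1 + z² + z⁴)·(z⁴ + z⁵ + z⁶)·(1 + z + z² + z⁶); the count is [z⁷].
(1 + z + z² + z³ + z⁴ + z⁵) has coefficients 1,1,1,1,1,1 for degrees 0…5.
(1 + z² + z⁴) has coefficients 1,0,1,0,1,0,0,0 for degrees 0…7.
Multiplying by (z⁴ + z⁵ + z⁶) gives running coefficients 0,0,0,0,1,1,2,1 for degrees 0…7.
Finally multiplying by (1 + z + z² + z⁶), the product of all factors after the first has coefficients 0,0,0,0,1,2,4,4 for degrees 0…7.
[z⁷] = 1·4 + 1·4 + 1·2 + 1·1 + 1·0 + 1·0 = 11.

11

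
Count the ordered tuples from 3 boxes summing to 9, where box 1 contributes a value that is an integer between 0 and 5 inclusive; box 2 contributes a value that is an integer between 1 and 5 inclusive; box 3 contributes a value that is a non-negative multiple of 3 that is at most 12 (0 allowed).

The generating function for the choices is (1 + z + z^2 + z^3 + z^4 + z^5)·(z + z^2 + z^3 + z^4 + z^5)·(1 + z^3 + z^6 + z^9 + z^12); the count is [z^9].
(1 + z + z^2 + z^3 + z^4 + z^5) has coefficients 1,1,1,1,1,1 for degrees 0…5.
(z + z^2 + z^3 + z^4 + z^5) has coefficients 0,1,1,1,1,1,0,0,0,0 for degrees 0…9.
Finally multiplying by (1 + z^3 + z^6 + z^9 + z^12), the product of all factors after the first has coefficients 0,1,1,1,2,2,1,2,2,1 for degrees 0…9.
[z^9] = 1·1 + 1·2 + 1·2 + 1·1 + 1·2 + 1·2 = 10.

10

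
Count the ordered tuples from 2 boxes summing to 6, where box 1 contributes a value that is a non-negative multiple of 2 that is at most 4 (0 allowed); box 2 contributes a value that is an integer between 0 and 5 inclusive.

2

The generating function for the choices is (1 + x^2 + x^4)·(1 + x + x^2 + x^3 + x^4 + x^5); the count is [x^6].
(1 + x^2 + x^4) has coefficients 1,0,1,0,1 for degrees 0…4.
(1 + x + x^2 + x^3 + x^4 + x^5) has coefficients 1,1,1,1,1,1,0 for degrees 0…6.
[x^6] = 1·0 + 1·1 + 1·1 = 2.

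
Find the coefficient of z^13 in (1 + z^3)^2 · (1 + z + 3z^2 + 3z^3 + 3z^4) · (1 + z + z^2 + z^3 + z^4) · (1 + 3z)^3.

1140

(1 + z^3)^2 has coefficients 1,0,0,2,0,0,1 for degrees 0…6.
(1 + z + 3z^2 + 3z^3 + 3z^4) has coefficients 1,1,3,3,3,0,0,0,0,0,0,0,0,0 for degrees 0…13.
Multiplying by (1 + z + z^2 + z^3 + z^4) gives running coefficients 1,2,5,8,11,10,9,6,3,0,0,0,0,0 for degrees 0…13.
Finally multiplying by (1 + 3z)^3, the product of all factors after the first has coefficients 1,11,50,134,272,460,612,654,570,432,243,81,0,0 for degrees 0…13.
[z^13] = 1·0 + 2·243 + 1·654 = 1140.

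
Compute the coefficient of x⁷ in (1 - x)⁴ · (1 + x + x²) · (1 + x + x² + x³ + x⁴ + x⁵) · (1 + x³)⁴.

-2

(1 - x)⁴ has coefficients 1,-4,6,-4,1 for degrees 0…4.
(1 + x + x²) has coefficients 1,1,1,0,0,0,0,0 for degrees 0…7.
Multiplying by (1 + x + x² + x³ + x⁴ + x⁵) gives running coefficients 1,2,3,3,3,3,2,1 for degrees 0…7.
Finally multiplying by (1 + x³)⁴, the product of all factors after the first has coefficients 1,2,3,7,11,15,20,25 for degrees 0…7.
[x⁷] = 1·25 − 4·20 + 6·15 − 4·11 + 1·7 = -2.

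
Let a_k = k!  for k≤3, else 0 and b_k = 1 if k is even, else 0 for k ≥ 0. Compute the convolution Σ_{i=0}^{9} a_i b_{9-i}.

This is [x^9] in the product of the two ordinary generating functions.
Σ = 1·0 + 1·1 + 2·0 + 6·1 + 0·0 + 0·1 + 0·0 + 0·1 + 0·0 + 0·1 = 7.

7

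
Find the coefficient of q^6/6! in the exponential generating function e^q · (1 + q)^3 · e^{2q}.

15633

The EGF product rule gives c_6 = Σ_{k_1+k_2+k_3=6} C(6; k_1,k_2,k_3) · ∏ g_i(k_i), where e^q gives (1)^k; (1+q)^3 gives the falling factorial (3)_k; e^{2q} gives (2)^k.
g_1(k) for k = 0…6: 1, 1, 1, 1, 1, 1, 1.
g_2(k) for k = 0…6: 1, 3, 6, 6, 0, 0, 0.
g_3(k) for k = 0…6: 1, 2, 4, 8, 16, 32, 64.
First combine the last two factors: h(k) = Σ_j C(k,j)·g_2(j)·g_3(k−j) for k = 0…6: 1, 5, 22, 86, 304, 992, 3040.
c_6 = Σ_k C(6,k)·g_1(k)·h(6−k) = 1·1·3040 + 6·1·992 + 15·1·304 + 20·1·86 + 15·1·22 + 6·1·5 + 1·1·1 = 3040 + 5952 + 4560 + 1720 + 330 + 30 + 1 = 15633.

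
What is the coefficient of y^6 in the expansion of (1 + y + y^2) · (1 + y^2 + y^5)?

(1 + y + y^2) has coefficients 1,1,1 for degrees 0…2.
(1 + y^2 + y^5) has coefficients 1,0,1,0,0,1,0 for degrees 0…6.
[y^6] = 1·0 + 1·1 + 1·0 = 1.

1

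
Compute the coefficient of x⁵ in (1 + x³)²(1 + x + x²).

2

(1 + x³)² has coefficients 1,0,0,2,0,0 for degrees 0…5.
(1 + x + x²) has coefficients 1,1,1,0,0,0 for degrees 0…5.
[x⁵] = 1·0 + 2·1 = 2.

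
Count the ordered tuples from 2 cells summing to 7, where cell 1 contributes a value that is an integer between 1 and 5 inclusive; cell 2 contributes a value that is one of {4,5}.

The generating function for the choices is (t + t^2 + t^3 + t^4 + t^5)·(t^4 + t^5); the count is [t^7].
(t + t^2 + t^3 + t^4 + t^5) has coefficients 0,1,1,1,1,1 for degrees 0…5.
(t^4 + t^5) has coefficients 0,0,0,0,1,1,0,0 for degrees 0…7.
[t^7] = 1·0 + 1·1 + 1·1 + 1·0 + 1·0 = 2.

2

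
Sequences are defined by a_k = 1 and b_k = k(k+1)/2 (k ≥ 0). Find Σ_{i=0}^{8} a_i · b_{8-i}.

120

This is [x^8] in the product of the two ordinary generating functions.
Σ = 1·36 + 1·28 + 1·21 + 1·15 + 1·10 + 1·6 + 1·3 + 1·1 + 1·0 = 120.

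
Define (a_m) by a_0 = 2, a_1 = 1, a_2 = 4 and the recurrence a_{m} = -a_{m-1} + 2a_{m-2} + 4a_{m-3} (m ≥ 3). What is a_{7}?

The ordinary generating function has denominator 1 + t - 2t^2 - 4t^3.
Iterating the recurrence: a_0,…,a_{7} = 2, 1, 4, 6, 6, 22, 14, 54.

54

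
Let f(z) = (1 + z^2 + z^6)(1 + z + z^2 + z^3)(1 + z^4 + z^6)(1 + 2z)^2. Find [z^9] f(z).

(1 + z^2 + z^6) has coefficients 1,0,1,0,0,0,1 for degrees 0…6.
(1 + z + z^2 + z^3) has coefficients 1,1,1,1,0,0,0,0,0,0 for degrees 0…9.
Multiplying by (1 + z^4 + z^6) gives running coefficients 1,1,1,1,1,1,2,2,1,1 for degrees 0…9.
Finally multiplying by (1 + 2z)^2, the product of all factors after the first has coefficients 1,5,9,9,9,9,10,14,17,13 for degrees 0…9.
[z^9] = 1·13 + 1·14 + 1·9 = 36.

36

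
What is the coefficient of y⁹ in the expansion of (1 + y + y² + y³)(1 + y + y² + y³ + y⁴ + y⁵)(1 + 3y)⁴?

768

(1 + y + y² + y³) has coefficients 1,1,1,1 for degrees 0…3.
(1 + y + y² + y³ + y⁴ + y⁵) has coefficients 1,1,1,1,1,1,0,0,0,0 for degrees 0…9.
Finally multiplying by (1 + 3y)⁴, the product of all factors after the first has coefficients 1,13,67,175,256,256,255,243,189,81 for degrees 0…9.
[y⁹] = 1·81 + 1·189 + 1·243 + 1·255 = 768.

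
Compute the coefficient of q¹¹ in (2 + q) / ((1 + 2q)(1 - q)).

-2047

The denominator gives the recurrence a_n = −a_(n−1) + 2a_(n−2) for n ≥ 3; the numerator fixes a_0 = 2, a_1 = -1, a_2 = 5.
Iterating: 2, -1, 5, -7, 17, -31, 65, -127, 257, -511, 1025, -2047, so a_11 = -2047.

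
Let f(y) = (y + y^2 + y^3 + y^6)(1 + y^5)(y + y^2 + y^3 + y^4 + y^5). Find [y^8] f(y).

4

(y + y^2 + y^3 + y^6) has coefficients 0,1,1,1,0,0,1 for degrees 0…6.
(1 + y^5) has coefficients 1,0,0,0,0,1,0,0,0 for degrees 0…8.
Finally multiplying by (y + y^2 + y^3 + y^4 + y^5), the product of all factors after the first has coefficients 0,1,1,1,1,1,1,1,1 for degrees 0…8.
[y^8] = 1·1 + 1·1 + 1·1 + 1·1 = 4.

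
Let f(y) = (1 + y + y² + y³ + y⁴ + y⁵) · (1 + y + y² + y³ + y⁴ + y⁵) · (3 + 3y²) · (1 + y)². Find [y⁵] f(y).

96

(1 + y + y² + y³ + y⁴ + y⁵) has coefficients 1,1,1,1,1,1 for degrees 0…5.
(1 + y + y² + y³ + y⁴ + y⁵) has coefficients 1,1,1,1,1,1 for degrees 0…5.
Multiplying by (3 + 3y²) gives running coefficients 3,3,6,6,6,6 for degrees 0…5.
Finally multiplying by (1 + y)², the product of all factors after the first has coefficients 3,9,15,21,24,24 for degrees 0…5.
[y⁵] = 1·24 + 1·24 + 1·21 + 1·15 + 1·9 + 1·3 = 96.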